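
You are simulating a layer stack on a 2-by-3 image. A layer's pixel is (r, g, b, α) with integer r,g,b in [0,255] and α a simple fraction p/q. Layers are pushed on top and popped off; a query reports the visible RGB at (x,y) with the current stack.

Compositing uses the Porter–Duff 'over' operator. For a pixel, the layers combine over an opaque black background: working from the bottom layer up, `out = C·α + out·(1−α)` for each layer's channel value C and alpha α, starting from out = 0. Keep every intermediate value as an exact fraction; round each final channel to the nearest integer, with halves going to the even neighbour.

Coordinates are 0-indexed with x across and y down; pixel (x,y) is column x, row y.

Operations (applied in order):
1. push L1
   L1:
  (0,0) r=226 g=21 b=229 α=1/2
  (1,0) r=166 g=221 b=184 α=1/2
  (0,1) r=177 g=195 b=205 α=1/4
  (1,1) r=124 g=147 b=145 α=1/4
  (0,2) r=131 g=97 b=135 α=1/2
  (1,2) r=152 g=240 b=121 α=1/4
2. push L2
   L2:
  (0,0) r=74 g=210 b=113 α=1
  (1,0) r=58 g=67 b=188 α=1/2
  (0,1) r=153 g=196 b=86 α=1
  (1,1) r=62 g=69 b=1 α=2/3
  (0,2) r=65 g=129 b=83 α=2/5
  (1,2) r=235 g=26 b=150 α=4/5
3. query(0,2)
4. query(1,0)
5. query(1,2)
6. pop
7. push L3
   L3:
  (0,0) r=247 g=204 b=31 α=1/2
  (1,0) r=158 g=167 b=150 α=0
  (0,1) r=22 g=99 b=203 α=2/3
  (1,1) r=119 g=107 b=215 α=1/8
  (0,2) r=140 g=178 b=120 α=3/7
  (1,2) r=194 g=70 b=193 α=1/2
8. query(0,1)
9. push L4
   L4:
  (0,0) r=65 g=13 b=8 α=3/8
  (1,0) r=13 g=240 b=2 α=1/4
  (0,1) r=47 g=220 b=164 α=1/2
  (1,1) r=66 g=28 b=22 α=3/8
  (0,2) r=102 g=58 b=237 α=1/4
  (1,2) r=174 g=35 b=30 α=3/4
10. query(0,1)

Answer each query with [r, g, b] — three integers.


query (0,2) [L1,L2] — begin 0,0,0
+L1 (α=1/2) → [131/2, 97/2, 135/2]
+L2 (α=2/5) → [653/10, 807/10, 737/10]
rounded: [65, 81, 74]

(1,0) stack=L1,L2; from [0,0,0]:
+L1 (α=1/2) → [83, 221/2, 92]
+L2 (α=1/2) → [141/2, 355/4, 140]
rounded: [70, 89, 140]

(1,2) stack=L1,L2; from [0,0,0]:
after L1 α=1/4: [38, 60, 121/4]
after L2 α=4/5: [978/5, 164/5, 2521/20]
→ [196, 33, 126]

(0,1) stack=L1,L3; from [0,0,0]:
+L1 (α=1/4) → [177/4, 195/4, 205/4]
+L3 (α=2/3) → [353/12, 329/4, 1829/12]
= [29, 82, 152]

(0,1) stack=L1,L3,L4; from [0,0,0]:
+L1 (α=1/4) → [177/4, 195/4, 205/4]
+L3 (α=2/3) → [353/12, 329/4, 1829/12]
+L4 (α=1/2) → [917/24, 1209/8, 3797/24]
= [38, 151, 158]


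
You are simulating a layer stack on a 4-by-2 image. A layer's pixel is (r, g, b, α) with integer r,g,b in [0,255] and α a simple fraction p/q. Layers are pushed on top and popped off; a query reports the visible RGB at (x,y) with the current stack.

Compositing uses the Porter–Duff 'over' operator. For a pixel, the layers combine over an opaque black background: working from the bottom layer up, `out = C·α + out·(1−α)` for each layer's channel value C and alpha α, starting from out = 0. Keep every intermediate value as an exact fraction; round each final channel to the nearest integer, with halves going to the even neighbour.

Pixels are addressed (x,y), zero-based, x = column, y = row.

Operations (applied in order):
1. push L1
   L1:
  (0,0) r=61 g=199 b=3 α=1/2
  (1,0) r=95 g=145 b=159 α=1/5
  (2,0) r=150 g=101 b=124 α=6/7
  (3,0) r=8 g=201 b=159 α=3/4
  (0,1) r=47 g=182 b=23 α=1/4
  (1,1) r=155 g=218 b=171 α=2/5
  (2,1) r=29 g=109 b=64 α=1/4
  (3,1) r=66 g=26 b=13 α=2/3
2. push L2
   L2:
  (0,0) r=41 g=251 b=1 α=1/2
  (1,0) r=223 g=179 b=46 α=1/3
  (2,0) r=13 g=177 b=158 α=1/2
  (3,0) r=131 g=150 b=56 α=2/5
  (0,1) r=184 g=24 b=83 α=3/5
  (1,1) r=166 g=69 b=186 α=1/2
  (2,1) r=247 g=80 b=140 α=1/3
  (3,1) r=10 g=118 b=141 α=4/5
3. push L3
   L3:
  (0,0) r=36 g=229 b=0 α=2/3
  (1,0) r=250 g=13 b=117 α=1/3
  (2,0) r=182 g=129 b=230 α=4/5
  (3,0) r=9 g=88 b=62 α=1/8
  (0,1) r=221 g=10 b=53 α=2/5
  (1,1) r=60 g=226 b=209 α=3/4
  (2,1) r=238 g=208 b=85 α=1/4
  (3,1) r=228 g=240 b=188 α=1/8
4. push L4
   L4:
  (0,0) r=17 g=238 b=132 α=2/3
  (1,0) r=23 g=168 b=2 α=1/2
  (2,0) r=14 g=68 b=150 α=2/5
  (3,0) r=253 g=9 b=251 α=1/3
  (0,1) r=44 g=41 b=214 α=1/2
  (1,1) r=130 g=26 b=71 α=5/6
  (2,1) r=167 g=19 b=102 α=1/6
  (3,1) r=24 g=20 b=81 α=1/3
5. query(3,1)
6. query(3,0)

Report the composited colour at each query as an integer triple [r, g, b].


at x=3,y=1 over L1,L2,L3,L4:
+L1 (α=2/3) → [44, 52/3, 26/3]
+L2 (α=4/5) → [84/5, 1468/15, 1718/15]
+L3 (α=1/8) → [216/5, 3469/30, 7423/60]
+L4 (α=1/3) → [184/5, 3769/45, 9853/90]
= [37, 84, 109]

(3,0) stack=L1,L2,L3,L4; from [0,0,0]:
after L1 α=3/4: [6, 603/4, 477/4]
after L2 α=2/5: [56, 3009/20, 1879/20]
after L3 α=1/8: [401/8, 22823/160, 14393/160]
after L4 α=1/3: [471/4, 23543/240, 11491/80]
= [118, 98, 144]


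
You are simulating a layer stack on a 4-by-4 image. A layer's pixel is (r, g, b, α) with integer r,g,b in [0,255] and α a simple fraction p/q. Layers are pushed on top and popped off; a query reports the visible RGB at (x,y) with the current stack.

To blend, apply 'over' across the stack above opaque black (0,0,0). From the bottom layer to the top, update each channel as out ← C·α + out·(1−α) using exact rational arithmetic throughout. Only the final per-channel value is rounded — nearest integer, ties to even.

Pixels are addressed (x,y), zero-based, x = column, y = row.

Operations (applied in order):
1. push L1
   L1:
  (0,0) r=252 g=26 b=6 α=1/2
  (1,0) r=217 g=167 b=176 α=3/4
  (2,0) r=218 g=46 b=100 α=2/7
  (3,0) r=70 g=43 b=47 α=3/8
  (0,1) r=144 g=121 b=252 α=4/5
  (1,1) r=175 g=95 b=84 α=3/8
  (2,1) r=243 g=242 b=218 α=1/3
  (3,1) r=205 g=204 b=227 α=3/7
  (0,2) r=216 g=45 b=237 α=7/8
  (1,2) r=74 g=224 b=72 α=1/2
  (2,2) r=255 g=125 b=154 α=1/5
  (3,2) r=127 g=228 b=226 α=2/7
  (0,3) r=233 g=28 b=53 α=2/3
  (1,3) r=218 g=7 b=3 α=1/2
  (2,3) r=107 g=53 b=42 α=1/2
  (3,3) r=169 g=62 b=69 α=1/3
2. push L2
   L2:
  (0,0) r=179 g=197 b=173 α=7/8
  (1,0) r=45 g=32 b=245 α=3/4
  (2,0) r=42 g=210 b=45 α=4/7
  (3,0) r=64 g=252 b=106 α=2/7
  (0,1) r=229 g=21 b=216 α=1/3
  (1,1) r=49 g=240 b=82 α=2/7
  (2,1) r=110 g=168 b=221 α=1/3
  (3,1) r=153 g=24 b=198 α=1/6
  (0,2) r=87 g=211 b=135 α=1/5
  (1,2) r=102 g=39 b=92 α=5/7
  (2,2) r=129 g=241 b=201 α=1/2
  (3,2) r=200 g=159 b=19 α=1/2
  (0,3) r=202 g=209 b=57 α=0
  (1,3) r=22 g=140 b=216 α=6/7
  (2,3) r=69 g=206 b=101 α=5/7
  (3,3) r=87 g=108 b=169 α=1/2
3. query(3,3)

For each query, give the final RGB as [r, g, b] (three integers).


(3,3) stack=L1,L2; from [0,0,0]:
L1 α=1/3: [169/3, 62/3, 23]
L2 α=1/2: [215/3, 193/3, 96]
→ [72, 64, 96]


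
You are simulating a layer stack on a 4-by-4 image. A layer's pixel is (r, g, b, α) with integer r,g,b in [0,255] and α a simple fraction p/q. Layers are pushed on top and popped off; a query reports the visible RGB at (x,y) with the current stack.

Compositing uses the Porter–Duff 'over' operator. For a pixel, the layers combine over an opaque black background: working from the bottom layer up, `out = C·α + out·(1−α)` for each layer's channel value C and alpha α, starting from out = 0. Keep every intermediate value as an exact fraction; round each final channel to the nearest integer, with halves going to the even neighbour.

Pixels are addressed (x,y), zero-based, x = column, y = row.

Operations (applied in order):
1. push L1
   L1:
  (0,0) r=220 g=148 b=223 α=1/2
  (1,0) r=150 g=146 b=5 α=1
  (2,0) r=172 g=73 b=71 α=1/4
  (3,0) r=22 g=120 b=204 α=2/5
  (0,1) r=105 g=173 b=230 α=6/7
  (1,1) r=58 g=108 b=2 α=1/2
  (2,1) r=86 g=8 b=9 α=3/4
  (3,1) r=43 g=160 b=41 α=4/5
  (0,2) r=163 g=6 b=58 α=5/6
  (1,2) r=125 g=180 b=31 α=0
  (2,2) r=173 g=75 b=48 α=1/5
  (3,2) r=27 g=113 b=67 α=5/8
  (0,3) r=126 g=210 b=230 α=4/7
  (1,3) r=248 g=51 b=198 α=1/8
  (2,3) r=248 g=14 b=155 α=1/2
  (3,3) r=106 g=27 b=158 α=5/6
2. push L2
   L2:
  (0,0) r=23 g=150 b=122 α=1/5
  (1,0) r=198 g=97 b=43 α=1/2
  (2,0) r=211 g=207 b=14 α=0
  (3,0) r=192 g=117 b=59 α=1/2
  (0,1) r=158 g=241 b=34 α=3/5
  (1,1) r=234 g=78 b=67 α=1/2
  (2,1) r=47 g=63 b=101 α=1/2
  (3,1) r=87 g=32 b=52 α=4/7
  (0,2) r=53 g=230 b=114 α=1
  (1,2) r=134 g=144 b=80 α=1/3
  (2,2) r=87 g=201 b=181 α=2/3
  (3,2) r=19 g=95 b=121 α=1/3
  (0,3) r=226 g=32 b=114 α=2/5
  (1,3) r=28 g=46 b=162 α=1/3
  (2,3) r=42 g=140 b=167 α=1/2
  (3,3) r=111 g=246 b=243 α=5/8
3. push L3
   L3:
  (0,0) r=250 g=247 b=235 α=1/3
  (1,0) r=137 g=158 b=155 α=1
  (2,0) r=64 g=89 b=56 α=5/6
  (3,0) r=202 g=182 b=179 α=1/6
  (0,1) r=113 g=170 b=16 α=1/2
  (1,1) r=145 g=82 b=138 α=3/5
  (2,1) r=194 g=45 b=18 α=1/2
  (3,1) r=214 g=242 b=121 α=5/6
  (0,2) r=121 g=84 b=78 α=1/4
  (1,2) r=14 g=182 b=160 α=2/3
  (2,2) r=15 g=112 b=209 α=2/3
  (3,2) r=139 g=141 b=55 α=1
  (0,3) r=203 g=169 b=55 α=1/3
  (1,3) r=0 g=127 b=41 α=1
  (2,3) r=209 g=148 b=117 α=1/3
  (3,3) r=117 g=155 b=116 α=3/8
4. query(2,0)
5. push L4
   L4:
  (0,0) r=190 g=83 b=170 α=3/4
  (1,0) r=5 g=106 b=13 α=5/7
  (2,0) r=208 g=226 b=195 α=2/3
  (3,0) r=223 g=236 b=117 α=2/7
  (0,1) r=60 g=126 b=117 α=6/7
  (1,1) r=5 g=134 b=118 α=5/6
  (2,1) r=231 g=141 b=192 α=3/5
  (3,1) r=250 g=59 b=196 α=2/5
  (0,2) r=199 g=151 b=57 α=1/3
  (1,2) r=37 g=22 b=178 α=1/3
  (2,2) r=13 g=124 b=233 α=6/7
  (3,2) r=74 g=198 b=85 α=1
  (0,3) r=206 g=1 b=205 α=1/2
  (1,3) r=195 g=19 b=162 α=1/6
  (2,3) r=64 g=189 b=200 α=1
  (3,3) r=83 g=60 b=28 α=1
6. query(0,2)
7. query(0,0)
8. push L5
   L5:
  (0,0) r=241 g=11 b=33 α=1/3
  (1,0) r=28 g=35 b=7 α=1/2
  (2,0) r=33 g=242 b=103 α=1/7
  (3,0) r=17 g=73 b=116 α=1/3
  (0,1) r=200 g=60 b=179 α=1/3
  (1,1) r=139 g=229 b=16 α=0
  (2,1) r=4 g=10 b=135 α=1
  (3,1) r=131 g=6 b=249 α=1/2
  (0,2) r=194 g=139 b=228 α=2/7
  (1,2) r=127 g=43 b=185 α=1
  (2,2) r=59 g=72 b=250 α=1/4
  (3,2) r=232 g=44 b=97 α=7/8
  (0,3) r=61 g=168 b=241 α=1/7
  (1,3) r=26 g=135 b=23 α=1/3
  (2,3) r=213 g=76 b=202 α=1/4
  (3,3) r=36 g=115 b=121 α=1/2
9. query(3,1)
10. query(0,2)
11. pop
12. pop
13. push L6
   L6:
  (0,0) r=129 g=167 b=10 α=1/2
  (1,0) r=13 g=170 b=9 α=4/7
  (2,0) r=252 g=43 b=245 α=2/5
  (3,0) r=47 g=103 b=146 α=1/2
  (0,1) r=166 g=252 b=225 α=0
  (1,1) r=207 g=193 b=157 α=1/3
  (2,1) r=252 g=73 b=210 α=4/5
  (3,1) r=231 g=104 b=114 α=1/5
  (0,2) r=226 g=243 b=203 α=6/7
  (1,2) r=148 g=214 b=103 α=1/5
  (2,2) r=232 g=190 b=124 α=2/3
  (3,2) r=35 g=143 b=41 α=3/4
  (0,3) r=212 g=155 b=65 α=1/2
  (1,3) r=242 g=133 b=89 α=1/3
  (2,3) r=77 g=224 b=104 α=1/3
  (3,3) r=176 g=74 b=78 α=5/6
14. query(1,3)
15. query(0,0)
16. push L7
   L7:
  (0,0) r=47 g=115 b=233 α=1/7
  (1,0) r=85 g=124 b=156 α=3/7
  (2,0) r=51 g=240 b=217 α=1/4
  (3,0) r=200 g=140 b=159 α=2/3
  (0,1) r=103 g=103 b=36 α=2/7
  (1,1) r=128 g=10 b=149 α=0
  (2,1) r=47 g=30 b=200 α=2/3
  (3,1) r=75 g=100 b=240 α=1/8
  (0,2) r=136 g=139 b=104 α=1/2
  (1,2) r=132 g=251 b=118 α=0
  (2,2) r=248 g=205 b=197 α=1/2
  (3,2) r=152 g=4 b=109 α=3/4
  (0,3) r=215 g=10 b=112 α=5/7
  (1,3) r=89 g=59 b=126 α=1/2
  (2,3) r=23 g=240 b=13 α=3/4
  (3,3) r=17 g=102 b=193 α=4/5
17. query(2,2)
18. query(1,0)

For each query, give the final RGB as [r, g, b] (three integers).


(2,0) stack=L1,L2,L3; from [0,0,0]:
L1 α=1/4: [43, 73/4, 71/4]
L2 α=0: [43, 73/4, 71/4]
L3 α=5/6: [121/2, 1853/24, 397/8]
rounded: [60, 77, 50]

at x=0,y=2 over L1,L2,L3,L4:
+L1 (α=5/6) → [815/6, 5, 145/3]
+L2 (α=1) → [53, 230, 114]
+L3 (α=1/4) → [70, 387/2, 105]
+L4 (α=1/3) → [113, 538/3, 89]
= [113, 179, 89]

at x=0,y=0 over L1,L2,L3,L4:
+L1 (α=1/2) → [110, 74, 223/2]
+L2 (α=1/5) → [463/5, 446/5, 568/5]
+L3 (α=1/3) → [2176/15, 709/5, 2311/15]
+L4 (α=3/4) → [5363/30, 977/10, 9961/60]
= [179, 98, 166]

query (3,1) [L1,L2,L3,L4,L5] — begin 0,0,0
L1 α=4/5: [172/5, 128, 164/5]
L2 α=4/7: [2256/35, 512/7, 1532/35]
L3 α=5/6: [19853/105, 1497/7, 7569/70]
L4 α=2/5: [37353/175, 5317/35, 50147/350]
L5 α=1/2: [30139/175, 5527/70, 137297/700]
rounded: [172, 79, 196]

query (0,2) [L1,L2,L3,L4,L5] — begin 0,0,0
after L1 α=5/6: [815/6, 5, 145/3]
after L2 α=1: [53, 230, 114]
after L3 α=1/4: [70, 387/2, 105]
after L4 α=1/3: [113, 538/3, 89]
after L5 α=2/7: [953/7, 3524/21, 901/7]
= [136, 168, 129]

at x=1,y=3 over L1,L2,L3,L6:
+L1 (α=1/8) → [31, 51/8, 99/4]
+L2 (α=1/3) → [30, 235/12, 141/2]
+L3 (α=1) → [0, 127, 41]
+L6 (α=1/3) → [242/3, 129, 57]
→ [81, 129, 57]

(0,0) stack=L1,L2,L3,L6; from [0,0,0]:
L1 α=1/2: [110, 74, 223/2]
L2 α=1/5: [463/5, 446/5, 568/5]
L3 α=1/3: [2176/15, 709/5, 2311/15]
L6 α=1/2: [4111/30, 772/5, 2461/30]
rounded: [137, 154, 82]

query (2,2) [L1,L2,L3,L6,L7] — begin 0,0,0
after L1 α=1/5: [173/5, 15, 48/5]
after L2 α=2/3: [1043/15, 139, 1858/15]
after L3 α=2/3: [1493/45, 121, 8128/45]
after L6 α=2/3: [22373/135, 167, 19288/135]
after L7 α=1/2: [55853/270, 186, 45883/270]
= [207, 186, 170]

at x=1,y=0 over L1,L2,L3,L6,L7:
+L1 (α=1) → [150, 146, 5]
+L2 (α=1/2) → [174, 243/2, 24]
+L3 (α=1) → [137, 158, 155]
+L6 (α=4/7) → [463/7, 1154/7, 501/7]
+L7 (α=3/7) → [3637/49, 7220/49, 5280/49]
→ [74, 147, 108]


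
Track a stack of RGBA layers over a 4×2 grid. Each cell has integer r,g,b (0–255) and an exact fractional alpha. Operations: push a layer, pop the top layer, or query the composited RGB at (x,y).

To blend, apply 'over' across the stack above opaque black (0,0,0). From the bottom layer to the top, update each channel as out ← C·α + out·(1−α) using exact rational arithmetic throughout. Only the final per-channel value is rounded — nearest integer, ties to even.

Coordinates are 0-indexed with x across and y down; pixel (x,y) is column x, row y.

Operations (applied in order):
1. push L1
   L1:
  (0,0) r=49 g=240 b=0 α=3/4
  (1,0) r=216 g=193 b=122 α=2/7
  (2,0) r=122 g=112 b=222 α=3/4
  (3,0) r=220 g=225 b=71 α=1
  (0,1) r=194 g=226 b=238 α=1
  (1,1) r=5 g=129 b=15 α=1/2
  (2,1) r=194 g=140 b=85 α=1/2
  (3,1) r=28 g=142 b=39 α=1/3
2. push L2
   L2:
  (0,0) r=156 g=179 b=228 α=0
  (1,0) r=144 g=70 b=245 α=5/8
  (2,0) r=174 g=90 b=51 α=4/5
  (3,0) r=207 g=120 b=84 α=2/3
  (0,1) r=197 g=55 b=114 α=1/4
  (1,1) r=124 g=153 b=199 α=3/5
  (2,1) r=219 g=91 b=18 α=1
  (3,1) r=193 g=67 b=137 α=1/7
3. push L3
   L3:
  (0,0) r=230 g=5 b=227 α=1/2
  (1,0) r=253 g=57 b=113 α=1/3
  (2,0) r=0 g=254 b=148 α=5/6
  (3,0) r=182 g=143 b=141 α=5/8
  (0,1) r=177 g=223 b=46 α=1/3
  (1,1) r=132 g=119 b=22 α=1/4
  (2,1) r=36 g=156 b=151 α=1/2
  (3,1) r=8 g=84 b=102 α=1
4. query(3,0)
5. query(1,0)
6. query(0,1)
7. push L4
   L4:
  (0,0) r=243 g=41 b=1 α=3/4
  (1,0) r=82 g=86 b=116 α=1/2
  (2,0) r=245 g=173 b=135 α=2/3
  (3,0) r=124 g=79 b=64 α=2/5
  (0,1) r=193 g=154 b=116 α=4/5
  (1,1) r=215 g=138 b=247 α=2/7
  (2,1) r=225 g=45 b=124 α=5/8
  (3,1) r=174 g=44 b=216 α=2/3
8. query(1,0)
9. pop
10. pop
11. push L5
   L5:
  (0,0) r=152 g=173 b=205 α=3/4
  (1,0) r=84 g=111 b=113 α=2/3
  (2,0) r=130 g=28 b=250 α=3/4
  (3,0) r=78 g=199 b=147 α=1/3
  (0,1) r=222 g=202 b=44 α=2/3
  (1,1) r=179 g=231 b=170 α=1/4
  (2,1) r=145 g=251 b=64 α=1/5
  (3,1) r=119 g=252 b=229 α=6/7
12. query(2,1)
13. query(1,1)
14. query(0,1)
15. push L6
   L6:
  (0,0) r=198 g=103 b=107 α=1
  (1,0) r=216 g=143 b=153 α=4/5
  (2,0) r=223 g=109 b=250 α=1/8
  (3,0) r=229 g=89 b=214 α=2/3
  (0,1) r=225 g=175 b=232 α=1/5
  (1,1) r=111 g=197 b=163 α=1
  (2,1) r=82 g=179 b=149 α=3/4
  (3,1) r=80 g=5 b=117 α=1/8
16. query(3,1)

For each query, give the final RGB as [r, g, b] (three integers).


query (3,0) [L1,L2,L3] — begin 0,0,0
L1 α=1: [220, 225, 71]
L2 α=2/3: [634/3, 155, 239/3]
L3 α=5/8: [193, 295/2, 118]
→ [193, 148, 118]

query (1,0) [L1,L2,L3] — begin 0,0,0
+L1 (α=2/7) → [432/7, 386/7, 244/7]
+L2 (α=5/8) → [792/7, 451/7, 9307/56]
+L3 (α=1/3) → [3355/21, 1301/21, 4157/28]
→ [160, 62, 148]

query (0,1) [L1,L2,L3] — begin 0,0,0
after L1 α=1: [194, 226, 238]
after L2 α=1/4: [779/4, 733/4, 207]
after L3 α=1/3: [1133/6, 393/2, 460/3]
rounded: [189, 196, 153]

query (1,0) [L1,L2,L3,L4] — begin 0,0,0
+L1 (α=2/7) → [432/7, 386/7, 244/7]
+L2 (α=5/8) → [792/7, 451/7, 9307/56]
+L3 (α=1/3) → [3355/21, 1301/21, 4157/28]
+L4 (α=1/2) → [5077/42, 3107/42, 7405/56]
rounded: [121, 74, 132]

at x=2,y=1 over L1,L2,L5:
after L1 α=1/2: [97, 70, 85/2]
after L2 α=1: [219, 91, 18]
after L5 α=1/5: [1021/5, 123, 136/5]
rounded: [204, 123, 27]

at x=1,y=1 over L1,L2,L5:
after L1 α=1/2: [5/2, 129/2, 15/2]
after L2 α=3/5: [377/5, 588/5, 612/5]
after L5 α=1/4: [1013/10, 2919/20, 1343/10]
= [101, 146, 134]

(0,1) stack=L1,L2,L5; from [0,0,0]:
after L1 α=1: [194, 226, 238]
after L2 α=1/4: [779/4, 733/4, 207]
after L5 α=2/3: [2555/12, 783/4, 295/3]
→ [213, 196, 98]

(3,1) stack=L1,L2,L5,L6; from [0,0,0]:
+L1 (α=1/3) → [28/3, 142/3, 13]
+L2 (α=1/7) → [249/7, 351/7, 215/7]
+L5 (α=6/7) → [5247/49, 10935/49, 9833/49]
+L6 (α=1/8) → [5807/56, 5485/28, 2663/14]
= [104, 196, 190]


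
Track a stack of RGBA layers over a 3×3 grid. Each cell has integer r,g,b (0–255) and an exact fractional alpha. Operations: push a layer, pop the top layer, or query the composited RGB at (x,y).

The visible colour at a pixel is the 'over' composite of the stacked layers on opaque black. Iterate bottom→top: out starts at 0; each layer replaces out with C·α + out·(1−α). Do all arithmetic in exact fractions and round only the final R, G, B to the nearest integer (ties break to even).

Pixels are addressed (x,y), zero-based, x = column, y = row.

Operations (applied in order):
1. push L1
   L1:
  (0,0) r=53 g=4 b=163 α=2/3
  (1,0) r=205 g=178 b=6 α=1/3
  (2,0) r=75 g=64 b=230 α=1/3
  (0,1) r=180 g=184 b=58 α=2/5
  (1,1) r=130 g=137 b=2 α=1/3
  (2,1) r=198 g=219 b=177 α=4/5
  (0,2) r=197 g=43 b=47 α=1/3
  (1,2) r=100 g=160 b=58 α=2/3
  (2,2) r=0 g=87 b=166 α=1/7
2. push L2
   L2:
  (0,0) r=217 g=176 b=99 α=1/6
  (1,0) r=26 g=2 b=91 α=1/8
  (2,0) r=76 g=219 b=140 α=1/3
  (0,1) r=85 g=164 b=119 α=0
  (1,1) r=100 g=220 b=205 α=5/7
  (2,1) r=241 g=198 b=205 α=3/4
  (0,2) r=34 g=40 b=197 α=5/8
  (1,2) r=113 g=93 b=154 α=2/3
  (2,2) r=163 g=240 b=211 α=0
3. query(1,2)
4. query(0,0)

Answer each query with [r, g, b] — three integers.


query (1,2) [L1,L2] — begin 0,0,0
L1 α=2/3: [200/3, 320/3, 116/3]
L2 α=2/3: [878/9, 878/9, 1040/9]
rounded: [98, 98, 116]

at x=0,y=0 over L1,L2:
L1 α=2/3: [106/3, 8/3, 326/3]
L2 α=1/6: [1181/18, 284/9, 1927/18]
= [66, 32, 107]


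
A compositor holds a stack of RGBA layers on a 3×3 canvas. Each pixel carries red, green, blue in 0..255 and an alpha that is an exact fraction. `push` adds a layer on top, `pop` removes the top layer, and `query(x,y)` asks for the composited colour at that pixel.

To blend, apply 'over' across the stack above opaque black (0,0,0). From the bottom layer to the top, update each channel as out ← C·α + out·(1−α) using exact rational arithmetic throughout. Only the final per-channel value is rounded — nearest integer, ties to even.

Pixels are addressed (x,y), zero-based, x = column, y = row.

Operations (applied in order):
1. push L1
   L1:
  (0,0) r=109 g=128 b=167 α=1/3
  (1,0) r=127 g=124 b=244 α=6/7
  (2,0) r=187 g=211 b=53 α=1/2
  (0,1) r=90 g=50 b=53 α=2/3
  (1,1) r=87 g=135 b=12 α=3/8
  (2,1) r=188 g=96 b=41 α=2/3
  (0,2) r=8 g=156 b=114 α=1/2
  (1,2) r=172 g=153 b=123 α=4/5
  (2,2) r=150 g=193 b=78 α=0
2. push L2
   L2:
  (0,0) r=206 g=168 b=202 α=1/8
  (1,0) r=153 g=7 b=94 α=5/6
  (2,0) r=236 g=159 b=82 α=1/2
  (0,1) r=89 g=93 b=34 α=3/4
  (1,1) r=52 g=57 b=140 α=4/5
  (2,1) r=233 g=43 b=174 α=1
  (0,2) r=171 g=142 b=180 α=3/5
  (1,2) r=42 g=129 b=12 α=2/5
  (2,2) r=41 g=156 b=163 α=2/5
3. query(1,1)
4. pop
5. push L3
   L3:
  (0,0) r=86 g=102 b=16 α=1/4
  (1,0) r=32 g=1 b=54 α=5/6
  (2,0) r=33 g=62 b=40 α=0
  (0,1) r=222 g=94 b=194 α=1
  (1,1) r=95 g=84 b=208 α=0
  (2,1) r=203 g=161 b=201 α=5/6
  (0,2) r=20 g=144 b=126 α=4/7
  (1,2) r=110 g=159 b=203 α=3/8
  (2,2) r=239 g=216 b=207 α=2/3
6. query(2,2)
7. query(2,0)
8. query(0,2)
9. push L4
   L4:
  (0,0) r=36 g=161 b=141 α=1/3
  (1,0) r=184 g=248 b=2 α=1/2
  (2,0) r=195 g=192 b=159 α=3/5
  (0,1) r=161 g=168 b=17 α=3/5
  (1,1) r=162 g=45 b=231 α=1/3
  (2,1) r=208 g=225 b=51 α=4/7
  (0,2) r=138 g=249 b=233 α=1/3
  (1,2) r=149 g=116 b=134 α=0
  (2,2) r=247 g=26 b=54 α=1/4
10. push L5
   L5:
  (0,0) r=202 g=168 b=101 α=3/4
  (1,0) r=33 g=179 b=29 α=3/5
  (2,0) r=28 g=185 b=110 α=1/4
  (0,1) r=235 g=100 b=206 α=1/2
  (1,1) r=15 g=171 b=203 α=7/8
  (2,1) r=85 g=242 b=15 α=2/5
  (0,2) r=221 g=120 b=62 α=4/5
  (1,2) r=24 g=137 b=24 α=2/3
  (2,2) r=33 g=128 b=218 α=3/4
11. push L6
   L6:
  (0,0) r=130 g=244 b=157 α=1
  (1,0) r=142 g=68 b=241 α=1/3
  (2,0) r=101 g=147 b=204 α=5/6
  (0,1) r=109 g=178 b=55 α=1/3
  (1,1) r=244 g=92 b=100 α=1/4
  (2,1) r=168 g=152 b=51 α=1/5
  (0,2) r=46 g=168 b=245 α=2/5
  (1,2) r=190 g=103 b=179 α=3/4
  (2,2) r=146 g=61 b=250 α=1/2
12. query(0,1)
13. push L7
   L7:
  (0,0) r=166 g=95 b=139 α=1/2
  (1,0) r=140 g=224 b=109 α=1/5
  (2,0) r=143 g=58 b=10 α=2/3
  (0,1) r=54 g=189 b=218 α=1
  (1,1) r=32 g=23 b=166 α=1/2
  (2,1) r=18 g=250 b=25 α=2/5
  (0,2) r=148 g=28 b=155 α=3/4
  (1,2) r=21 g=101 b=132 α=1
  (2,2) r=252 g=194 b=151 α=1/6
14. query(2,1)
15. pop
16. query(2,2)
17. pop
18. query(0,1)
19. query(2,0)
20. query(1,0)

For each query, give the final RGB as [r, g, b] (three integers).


at x=1,y=1 over L1,L2:
L1 α=3/8: [261/8, 405/8, 9/2]
L2 α=4/5: [385/8, 2229/40, 1129/10]
= [48, 56, 113]

at x=2,y=2 over L1,L3:
L1 α=0: [0, 0, 0]
L3 α=2/3: [478/3, 144, 138]
→ [159, 144, 138]

(2,0) stack=L1,L3; from [0,0,0]:
+L1 (α=1/2) → [187/2, 211/2, 53/2]
+L3 (α=0) → [187/2, 211/2, 53/2]
rounded: [94, 106, 26]

at x=0,y=2 over L1,L3:
L1 α=1/2: [4, 78, 57]
L3 α=4/7: [92/7, 810/7, 675/7]
→ [13, 116, 96]

(0,1) stack=L1,L3,L4,L5,L6; from [0,0,0]:
L1 α=2/3: [60, 100/3, 106/3]
L3 α=1: [222, 94, 194]
L4 α=3/5: [927/5, 692/5, 439/5]
L5 α=1/2: [1051/5, 596/5, 1469/10]
L6 α=1/3: [2647/15, 694/5, 1744/15]
= [176, 139, 116]

query (2,1) [L1,L3,L4,L5,L6,L7] — begin 0,0,0
L1 α=2/3: [376/3, 64, 82/3]
L3 α=5/6: [3421/18, 869/6, 3097/18]
L4 α=4/7: [8413/42, 2669/14, 4321/42]
L5 α=2/5: [10793/70, 14783/70, 4741/70]
L6 α=1/5: [27466/175, 34886/175, 11267/175]
L7 α=2/5: [88698/875, 192158/875, 42551/875]
= [101, 220, 49]

(2,2) stack=L1,L3,L4,L5,L6; from [0,0,0]:
after L1 α=0: [0, 0, 0]
after L3 α=2/3: [478/3, 144, 138]
after L4 α=1/4: [725/4, 229/2, 117]
after L5 α=3/4: [1121/16, 997/8, 771/4]
after L6 α=1/2: [3457/32, 1485/16, 1771/8]
→ [108, 93, 221]

(0,1) stack=L1,L3,L4,L5; from [0,0,0]:
L1 α=2/3: [60, 100/3, 106/3]
L3 α=1: [222, 94, 194]
L4 α=3/5: [927/5, 692/5, 439/5]
L5 α=1/2: [1051/5, 596/5, 1469/10]
rounded: [210, 119, 147]

at x=2,y=0 over L1,L3,L4,L5:
L1 α=1/2: [187/2, 211/2, 53/2]
L3 α=0: [187/2, 211/2, 53/2]
L4 α=3/5: [772/5, 787/5, 106]
L5 α=1/4: [614/5, 1643/10, 107]
→ [123, 164, 107]

query (1,0) [L1,L3,L4,L5] — begin 0,0,0
+L1 (α=6/7) → [762/7, 744/7, 1464/7]
+L3 (α=5/6) → [941/21, 779/42, 559/7]
+L4 (α=1/2) → [4805/42, 11195/84, 573/14]
+L5 (α=3/5) → [6884/105, 33749/210, 1182/35]
= [66, 161, 34]


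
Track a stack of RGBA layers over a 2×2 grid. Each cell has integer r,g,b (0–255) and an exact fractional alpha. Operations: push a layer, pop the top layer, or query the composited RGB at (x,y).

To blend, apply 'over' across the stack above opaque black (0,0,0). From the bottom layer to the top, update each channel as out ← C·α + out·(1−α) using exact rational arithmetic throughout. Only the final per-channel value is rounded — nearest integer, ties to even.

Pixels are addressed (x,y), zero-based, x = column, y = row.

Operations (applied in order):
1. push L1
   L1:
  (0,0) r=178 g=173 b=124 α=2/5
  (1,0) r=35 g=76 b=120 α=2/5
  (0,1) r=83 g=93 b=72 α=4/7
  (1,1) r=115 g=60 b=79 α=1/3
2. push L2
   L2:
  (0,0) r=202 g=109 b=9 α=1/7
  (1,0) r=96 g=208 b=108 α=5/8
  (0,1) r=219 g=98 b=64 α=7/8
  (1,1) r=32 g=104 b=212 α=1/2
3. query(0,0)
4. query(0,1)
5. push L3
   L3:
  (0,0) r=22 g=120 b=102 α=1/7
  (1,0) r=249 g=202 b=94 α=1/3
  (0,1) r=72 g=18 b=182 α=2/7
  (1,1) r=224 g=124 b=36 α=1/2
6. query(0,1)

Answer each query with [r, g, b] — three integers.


at x=0,y=0 over L1,L2:
L1 α=2/5: [356/5, 346/5, 248/5]
L2 α=1/7: [3146/35, 2621/35, 219/5]
= [90, 75, 44]

at x=0,y=1 over L1,L2:
+L1 (α=4/7) → [332/7, 372/7, 288/7]
+L2 (α=7/8) → [11063/56, 2587/28, 428/7]
→ [198, 92, 61]

at x=0,y=1 over L1,L2,L3:
after L1 α=4/7: [332/7, 372/7, 288/7]
after L2 α=7/8: [11063/56, 2587/28, 428/7]
after L3 α=2/7: [63379/392, 13943/196, 4688/49]
= [162, 71, 96]


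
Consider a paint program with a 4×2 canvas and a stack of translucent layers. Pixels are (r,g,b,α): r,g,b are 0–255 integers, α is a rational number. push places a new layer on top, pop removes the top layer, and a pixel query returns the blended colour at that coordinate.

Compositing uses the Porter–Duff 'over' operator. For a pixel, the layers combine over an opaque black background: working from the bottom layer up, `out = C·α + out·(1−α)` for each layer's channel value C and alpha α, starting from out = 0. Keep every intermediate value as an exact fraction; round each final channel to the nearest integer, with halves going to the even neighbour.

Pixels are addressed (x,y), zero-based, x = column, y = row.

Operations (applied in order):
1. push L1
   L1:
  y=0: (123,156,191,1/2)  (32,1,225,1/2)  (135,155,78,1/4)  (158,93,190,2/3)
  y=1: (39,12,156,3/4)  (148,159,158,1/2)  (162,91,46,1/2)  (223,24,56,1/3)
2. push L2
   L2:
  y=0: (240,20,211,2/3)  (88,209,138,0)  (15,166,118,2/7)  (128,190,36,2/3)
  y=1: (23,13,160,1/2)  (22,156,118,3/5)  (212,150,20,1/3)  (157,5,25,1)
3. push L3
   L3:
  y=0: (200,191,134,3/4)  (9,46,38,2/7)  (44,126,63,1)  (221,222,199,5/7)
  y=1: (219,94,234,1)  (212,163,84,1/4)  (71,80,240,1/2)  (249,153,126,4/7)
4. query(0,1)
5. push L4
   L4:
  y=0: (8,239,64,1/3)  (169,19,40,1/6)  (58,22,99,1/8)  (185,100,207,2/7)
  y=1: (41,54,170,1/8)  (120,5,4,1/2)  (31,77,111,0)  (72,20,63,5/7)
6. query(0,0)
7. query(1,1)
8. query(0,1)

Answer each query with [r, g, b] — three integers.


query (0,1) [L1,L2,L3] — begin 0,0,0
L1 α=3/4: [117/4, 9, 117]
L2 α=1/2: [209/8, 11, 277/2]
L3 α=1: [219, 94, 234]
→ [219, 94, 234]

at x=0,y=0 over L1,L2,L3,L4:
+L1 (α=1/2) → [123/2, 78, 191/2]
+L2 (α=2/3) → [361/2, 118/3, 345/2]
+L3 (α=3/4) → [1561/8, 1837/12, 1149/8]
+L4 (α=1/3) → [531/4, 3271/18, 1405/12]
= [133, 182, 117]

(1,1) stack=L1,L2,L3,L4; from [0,0,0]:
after L1 α=1/2: [74, 159/2, 79]
after L2 α=3/5: [214/5, 627/5, 512/5]
after L3 α=1/4: [851/10, 674/5, 489/5]
after L4 α=1/2: [2051/20, 699/10, 509/10]
rounded: [103, 70, 51]

at x=0,y=1 over L1,L2,L3,L4:
L1 α=3/4: [117/4, 9, 117]
L2 α=1/2: [209/8, 11, 277/2]
L3 α=1: [219, 94, 234]
L4 α=1/8: [787/4, 89, 226]
= [197, 89, 226]


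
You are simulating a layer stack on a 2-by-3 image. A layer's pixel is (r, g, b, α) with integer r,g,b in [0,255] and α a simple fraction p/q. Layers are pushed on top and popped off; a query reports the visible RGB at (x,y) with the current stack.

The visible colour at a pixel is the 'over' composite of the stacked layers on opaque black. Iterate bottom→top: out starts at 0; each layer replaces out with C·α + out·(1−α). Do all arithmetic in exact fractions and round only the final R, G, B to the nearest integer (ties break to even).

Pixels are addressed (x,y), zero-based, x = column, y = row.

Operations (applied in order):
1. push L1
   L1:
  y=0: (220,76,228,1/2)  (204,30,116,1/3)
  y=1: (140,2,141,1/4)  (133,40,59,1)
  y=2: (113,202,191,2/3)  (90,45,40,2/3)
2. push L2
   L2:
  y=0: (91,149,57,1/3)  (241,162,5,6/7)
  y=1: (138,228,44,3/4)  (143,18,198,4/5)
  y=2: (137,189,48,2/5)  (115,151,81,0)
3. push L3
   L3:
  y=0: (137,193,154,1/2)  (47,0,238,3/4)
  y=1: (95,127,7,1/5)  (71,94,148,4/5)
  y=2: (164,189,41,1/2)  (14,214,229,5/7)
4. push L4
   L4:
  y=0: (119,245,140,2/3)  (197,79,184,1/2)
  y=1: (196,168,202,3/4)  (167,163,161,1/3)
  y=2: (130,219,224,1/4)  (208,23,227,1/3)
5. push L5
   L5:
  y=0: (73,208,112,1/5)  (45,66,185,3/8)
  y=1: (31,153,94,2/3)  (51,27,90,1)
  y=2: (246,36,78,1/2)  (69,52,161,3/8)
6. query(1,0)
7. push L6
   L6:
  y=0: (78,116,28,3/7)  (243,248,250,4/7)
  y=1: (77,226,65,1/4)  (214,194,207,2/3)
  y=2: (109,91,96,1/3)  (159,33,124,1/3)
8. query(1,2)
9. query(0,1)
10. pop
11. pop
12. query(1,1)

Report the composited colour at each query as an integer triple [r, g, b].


query (1,0) [L1,L2,L3,L4,L5] — begin 0,0,0
+L1 (α=1/3) → [68, 10, 116/3]
+L2 (α=6/7) → [1514/7, 982/7, 206/21]
+L3 (α=3/4) → [2501/28, 491/14, 3800/21]
+L4 (α=1/2) → [8017/56, 1597/28, 3832/21]
+L5 (α=3/8) → [47645/448, 13529/224, 30815/168]
→ [106, 60, 183]

(1,2) stack=L1,L2,L3,L4,L5,L6; from [0,0,0]:
after L1 α=2/3: [60, 30, 80/3]
after L2 α=0: [60, 30, 80/3]
after L3 α=5/7: [190/7, 1130/7, 3595/21]
after L4 α=1/3: [612/7, 807/7, 11957/63]
after L5 α=3/8: [4509/56, 5127/56, 45107/252]
after L6 α=1/3: [2987/28, 2017/28, 60731/378]
rounded: [107, 72, 161]

at x=0,y=1 over L1,L2,L3,L4,L5,L6:
L1 α=1/4: [35, 1/2, 141/4]
L2 α=3/4: [449/4, 1369/8, 669/16]
L3 α=1/5: [544/5, 1623/10, 697/20]
L4 α=3/4: [871/5, 6663/40, 12817/80]
L5 α=2/3: [1181/15, 6301/40, 27857/240]
L6 α=1/4: [783/10, 27943/160, 33057/320]
→ [78, 175, 103]

(1,1) stack=L1,L2,L3,L4; from [0,0,0]:
after L1 α=1: [133, 40, 59]
after L2 α=4/5: [141, 112/5, 851/5]
after L3 α=4/5: [85, 1992/25, 3811/25]
after L4 α=1/3: [337/3, 8059/75, 11647/75]
= [112, 107, 155]


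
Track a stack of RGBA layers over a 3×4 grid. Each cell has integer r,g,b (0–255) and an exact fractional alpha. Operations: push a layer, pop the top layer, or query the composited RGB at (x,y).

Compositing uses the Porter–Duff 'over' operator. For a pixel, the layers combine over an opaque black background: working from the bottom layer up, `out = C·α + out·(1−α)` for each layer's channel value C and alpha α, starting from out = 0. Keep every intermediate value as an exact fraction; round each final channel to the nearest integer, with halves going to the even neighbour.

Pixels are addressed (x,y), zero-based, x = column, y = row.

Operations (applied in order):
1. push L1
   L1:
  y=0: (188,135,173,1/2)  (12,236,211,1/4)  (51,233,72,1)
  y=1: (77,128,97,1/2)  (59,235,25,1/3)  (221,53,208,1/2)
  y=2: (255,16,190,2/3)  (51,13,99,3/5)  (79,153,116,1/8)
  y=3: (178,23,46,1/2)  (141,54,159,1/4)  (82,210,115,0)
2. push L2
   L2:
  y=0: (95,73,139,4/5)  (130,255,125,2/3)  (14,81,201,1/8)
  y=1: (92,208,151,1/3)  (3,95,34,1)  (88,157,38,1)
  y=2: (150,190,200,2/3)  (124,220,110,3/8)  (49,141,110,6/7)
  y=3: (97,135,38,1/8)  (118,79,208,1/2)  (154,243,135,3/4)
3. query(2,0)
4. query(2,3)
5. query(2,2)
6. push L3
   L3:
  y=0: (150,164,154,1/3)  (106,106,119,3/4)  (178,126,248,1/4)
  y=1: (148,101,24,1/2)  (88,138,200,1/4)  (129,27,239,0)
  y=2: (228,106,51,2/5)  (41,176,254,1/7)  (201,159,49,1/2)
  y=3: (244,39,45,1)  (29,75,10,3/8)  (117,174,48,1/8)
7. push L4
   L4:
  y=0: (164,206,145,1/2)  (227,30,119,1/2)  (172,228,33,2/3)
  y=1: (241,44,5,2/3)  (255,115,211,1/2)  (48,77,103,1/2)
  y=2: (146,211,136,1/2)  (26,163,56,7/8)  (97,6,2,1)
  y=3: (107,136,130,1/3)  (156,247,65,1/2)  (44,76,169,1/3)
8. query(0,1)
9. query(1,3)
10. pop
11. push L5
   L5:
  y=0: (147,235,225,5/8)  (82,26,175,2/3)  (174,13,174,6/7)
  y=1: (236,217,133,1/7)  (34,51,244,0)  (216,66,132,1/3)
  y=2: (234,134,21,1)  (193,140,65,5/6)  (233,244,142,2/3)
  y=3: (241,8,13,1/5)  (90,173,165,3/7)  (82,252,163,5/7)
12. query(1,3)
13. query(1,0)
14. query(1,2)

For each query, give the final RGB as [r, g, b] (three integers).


at x=2,y=0 over L1,L2:
L1 α=1: [51, 233, 72]
L2 α=1/8: [371/8, 214, 705/8]
→ [46, 214, 88]

query (2,3) [L1,L2] — begin 0,0,0
+L1 (α=0) → [0, 0, 0]
+L2 (α=3/4) → [231/2, 729/4, 405/4]
→ [116, 182, 101]

(2,2) stack=L1,L2; from [0,0,0]:
+L1 (α=1/8) → [79/8, 153/8, 29/2]
+L2 (α=6/7) → [2431/56, 6921/56, 1349/14]
= [43, 124, 96]

(0,1) stack=L1,L2,L3,L4; from [0,0,0]:
L1 α=1/2: [77/2, 64, 97/2]
L2 α=1/3: [169/3, 112, 248/3]
L3 α=1/2: [613/6, 213/2, 160/3]
L4 α=2/3: [3505/18, 389/6, 190/9]
= [195, 65, 21]

query (1,3) [L1,L2,L3,L4] — begin 0,0,0
after L1 α=1/4: [141/4, 27/2, 159/4]
after L2 α=1/2: [613/8, 185/4, 991/8]
after L3 α=3/8: [3761/64, 1825/32, 5195/64]
after L4 α=1/2: [13745/128, 9729/64, 9355/128]
rounded: [107, 152, 73]

query (1,3) [L1,L2,L3,L5] — begin 0,0,0
after L1 α=1/4: [141/4, 27/2, 159/4]
after L2 α=1/2: [613/8, 185/4, 991/8]
after L3 α=3/8: [3761/64, 1825/32, 5195/64]
after L5 α=3/7: [8081/112, 5977/56, 13115/112]
= [72, 107, 117]

at x=1,y=0 over L1,L2,L3,L5:
L1 α=1/4: [3, 59, 211/4]
L2 α=2/3: [263/3, 569/3, 1211/12]
L3 α=3/4: [1217/12, 1523/12, 5495/48]
L5 α=2/3: [3185/36, 2147/36, 22295/144]
rounded: [88, 60, 155]

at x=1,y=2 over L1,L2,L3,L5:
+L1 (α=3/5) → [153/5, 39/5, 297/5]
+L2 (α=3/8) → [525/8, 699/8, 627/8]
+L3 (α=1/7) → [1739/28, 2801/28, 2897/28]
+L5 (α=5/6) → [28759/168, 7467/56, 3999/56]
rounded: [171, 133, 71]


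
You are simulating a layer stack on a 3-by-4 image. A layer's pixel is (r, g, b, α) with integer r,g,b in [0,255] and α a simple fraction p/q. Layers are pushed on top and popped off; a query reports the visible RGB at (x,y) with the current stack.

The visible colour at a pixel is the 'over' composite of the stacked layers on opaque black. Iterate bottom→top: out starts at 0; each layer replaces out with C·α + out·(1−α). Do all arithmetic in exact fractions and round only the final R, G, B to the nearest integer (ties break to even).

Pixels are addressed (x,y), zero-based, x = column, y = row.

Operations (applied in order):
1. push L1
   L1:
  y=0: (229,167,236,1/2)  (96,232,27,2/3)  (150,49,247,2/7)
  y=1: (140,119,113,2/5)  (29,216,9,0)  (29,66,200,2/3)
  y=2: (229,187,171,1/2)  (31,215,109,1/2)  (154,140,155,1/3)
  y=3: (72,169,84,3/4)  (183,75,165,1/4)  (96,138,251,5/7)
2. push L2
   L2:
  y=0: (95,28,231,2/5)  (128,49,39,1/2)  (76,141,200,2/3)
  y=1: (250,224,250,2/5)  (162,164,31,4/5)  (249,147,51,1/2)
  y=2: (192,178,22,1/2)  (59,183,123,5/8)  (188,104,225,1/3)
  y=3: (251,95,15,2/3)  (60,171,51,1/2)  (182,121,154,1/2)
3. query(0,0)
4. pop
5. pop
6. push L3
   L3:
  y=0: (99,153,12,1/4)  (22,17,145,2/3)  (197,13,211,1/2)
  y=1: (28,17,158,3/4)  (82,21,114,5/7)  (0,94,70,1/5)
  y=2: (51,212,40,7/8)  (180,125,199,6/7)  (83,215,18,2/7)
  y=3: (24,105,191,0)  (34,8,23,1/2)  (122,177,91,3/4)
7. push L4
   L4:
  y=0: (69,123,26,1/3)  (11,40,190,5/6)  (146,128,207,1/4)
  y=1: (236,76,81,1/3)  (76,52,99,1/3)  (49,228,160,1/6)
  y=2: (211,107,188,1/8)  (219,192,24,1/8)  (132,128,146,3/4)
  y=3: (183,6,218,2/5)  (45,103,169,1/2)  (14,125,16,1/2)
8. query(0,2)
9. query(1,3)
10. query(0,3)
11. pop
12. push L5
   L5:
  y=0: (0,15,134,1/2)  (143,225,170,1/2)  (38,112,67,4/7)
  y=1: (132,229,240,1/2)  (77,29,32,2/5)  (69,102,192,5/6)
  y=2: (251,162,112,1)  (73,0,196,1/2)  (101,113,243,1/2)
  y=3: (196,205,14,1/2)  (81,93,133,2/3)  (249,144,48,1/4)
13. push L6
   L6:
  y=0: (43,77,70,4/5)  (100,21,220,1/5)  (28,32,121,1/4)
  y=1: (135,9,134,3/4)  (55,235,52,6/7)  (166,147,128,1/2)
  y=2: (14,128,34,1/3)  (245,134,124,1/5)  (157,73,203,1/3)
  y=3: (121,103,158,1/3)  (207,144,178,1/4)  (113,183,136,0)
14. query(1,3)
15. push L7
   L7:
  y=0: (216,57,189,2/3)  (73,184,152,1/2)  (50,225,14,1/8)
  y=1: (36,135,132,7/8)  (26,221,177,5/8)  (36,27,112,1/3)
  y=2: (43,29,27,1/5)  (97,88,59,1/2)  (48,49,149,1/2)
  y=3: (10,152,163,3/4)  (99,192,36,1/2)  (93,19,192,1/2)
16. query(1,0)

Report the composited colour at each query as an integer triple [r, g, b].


(0,0) stack=L1,L2; from [0,0,0]:
L1 α=1/2: [229/2, 167/2, 118]
L2 α=2/5: [1067/10, 613/10, 816/5]
rounded: [107, 61, 163]

(0,2) stack=L3,L4; from [0,0,0]:
L3 α=7/8: [357/8, 371/2, 35]
L4 α=1/8: [4187/64, 2811/16, 433/8]
= [65, 176, 54]

(1,3) stack=L3,L4; from [0,0,0]:
after L3 α=1/2: [17, 4, 23/2]
after L4 α=1/2: [31, 107/2, 361/4]
→ [31, 54, 90]

query (0,3) [L3,L4] — begin 0,0,0
L3 α=0: [0, 0, 0]
L4 α=2/5: [366/5, 12/5, 436/5]
rounded: [73, 2, 87]

at x=1,y=3 over L3,L5,L6:
L3 α=1/2: [17, 4, 23/2]
L5 α=2/3: [179/3, 190/3, 185/2]
L6 α=1/4: [193/2, 167/2, 911/8]
rounded: [96, 84, 114]

query (1,0) [L3,L5,L6,L7] — begin 0,0,0
+L3 (α=2/3) → [44/3, 34/3, 290/3]
+L5 (α=1/2) → [473/6, 709/6, 400/3]
+L6 (α=1/5) → [1246/15, 1481/15, 452/3]
+L7 (α=1/2) → [2341/30, 4241/30, 454/3]
→ [78, 141, 151]


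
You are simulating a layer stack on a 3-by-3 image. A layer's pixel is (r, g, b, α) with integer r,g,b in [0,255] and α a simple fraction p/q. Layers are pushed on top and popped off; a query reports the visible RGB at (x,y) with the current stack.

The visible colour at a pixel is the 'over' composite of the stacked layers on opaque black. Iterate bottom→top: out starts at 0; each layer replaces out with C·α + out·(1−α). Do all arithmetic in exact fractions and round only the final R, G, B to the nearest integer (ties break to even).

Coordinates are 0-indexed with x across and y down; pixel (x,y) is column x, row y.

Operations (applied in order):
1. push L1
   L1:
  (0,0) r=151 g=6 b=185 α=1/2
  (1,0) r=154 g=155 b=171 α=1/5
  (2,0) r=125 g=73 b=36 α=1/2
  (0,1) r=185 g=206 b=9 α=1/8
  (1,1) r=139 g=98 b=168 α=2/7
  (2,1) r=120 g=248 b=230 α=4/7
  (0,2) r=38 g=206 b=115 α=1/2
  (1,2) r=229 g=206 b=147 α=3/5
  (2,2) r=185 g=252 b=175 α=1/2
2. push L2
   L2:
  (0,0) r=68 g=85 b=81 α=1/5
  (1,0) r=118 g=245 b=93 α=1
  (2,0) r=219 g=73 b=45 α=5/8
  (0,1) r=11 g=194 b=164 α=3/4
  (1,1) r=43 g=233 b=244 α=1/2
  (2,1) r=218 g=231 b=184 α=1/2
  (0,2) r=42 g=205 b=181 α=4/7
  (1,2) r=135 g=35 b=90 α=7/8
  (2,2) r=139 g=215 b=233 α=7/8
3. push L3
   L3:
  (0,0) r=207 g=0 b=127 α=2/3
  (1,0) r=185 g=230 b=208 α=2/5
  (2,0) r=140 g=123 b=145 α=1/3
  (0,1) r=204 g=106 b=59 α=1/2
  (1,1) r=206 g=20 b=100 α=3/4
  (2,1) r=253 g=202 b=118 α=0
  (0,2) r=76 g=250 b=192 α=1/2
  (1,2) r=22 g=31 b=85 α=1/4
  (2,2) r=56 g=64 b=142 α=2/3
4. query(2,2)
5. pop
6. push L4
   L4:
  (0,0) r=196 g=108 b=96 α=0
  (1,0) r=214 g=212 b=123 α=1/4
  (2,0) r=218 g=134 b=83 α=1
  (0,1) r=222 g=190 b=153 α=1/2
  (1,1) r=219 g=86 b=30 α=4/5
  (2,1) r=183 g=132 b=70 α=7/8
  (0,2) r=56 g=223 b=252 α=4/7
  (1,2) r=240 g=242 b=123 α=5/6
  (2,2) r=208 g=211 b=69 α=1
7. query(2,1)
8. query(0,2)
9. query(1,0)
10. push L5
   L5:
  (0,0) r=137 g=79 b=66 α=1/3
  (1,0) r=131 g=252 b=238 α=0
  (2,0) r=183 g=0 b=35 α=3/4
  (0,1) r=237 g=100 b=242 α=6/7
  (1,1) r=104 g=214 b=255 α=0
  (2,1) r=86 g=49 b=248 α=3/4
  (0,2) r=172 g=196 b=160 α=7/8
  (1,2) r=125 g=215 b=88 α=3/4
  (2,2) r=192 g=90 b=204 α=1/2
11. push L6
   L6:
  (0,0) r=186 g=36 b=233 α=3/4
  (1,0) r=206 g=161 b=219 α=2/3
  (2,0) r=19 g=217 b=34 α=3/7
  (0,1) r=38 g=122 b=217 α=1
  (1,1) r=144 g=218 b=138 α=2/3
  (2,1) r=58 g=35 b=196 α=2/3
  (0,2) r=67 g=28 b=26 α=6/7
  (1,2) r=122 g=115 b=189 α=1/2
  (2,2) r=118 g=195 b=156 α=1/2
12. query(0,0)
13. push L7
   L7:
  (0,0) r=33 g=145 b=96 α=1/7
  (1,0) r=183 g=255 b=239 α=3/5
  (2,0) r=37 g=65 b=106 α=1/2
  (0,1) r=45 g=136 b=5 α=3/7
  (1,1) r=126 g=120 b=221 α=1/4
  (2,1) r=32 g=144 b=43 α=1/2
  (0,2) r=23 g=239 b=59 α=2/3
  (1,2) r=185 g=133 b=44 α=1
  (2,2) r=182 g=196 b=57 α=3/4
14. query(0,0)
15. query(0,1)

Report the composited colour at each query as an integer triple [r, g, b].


query (2,2) [L1,L2,L3] — begin 0,0,0
after L1 α=1/2: [185/2, 126, 175/2]
after L2 α=7/8: [2131/16, 1631/8, 3437/16]
after L3 α=2/3: [3923/48, 885/8, 7981/48]
= [82, 111, 166]

at x=2,y=1 over L1,L2,L4:
after L1 α=4/7: [480/7, 992/7, 920/7]
after L2 α=1/2: [1003/7, 2609/14, 1104/7]
after L4 α=7/8: [4985/28, 15545/112, 2267/28]
rounded: [178, 139, 81]

query (0,2) [L1,L2,L4] — begin 0,0,0
after L1 α=1/2: [19, 103, 115/2]
after L2 α=4/7: [225/7, 1129/7, 1793/14]
after L4 α=4/7: [2243/49, 9631/49, 19491/98]
= [46, 197, 199]

query (1,0) [L1,L2,L4] — begin 0,0,0
+L1 (α=1/5) → [154/5, 31, 171/5]
+L2 (α=1) → [118, 245, 93]
+L4 (α=1/4) → [142, 947/4, 201/2]
rounded: [142, 237, 100]

at x=0,y=0 over L1,L2,L4,L5,L6:
after L1 α=1/2: [151/2, 3, 185/2]
after L2 α=1/5: [74, 97/5, 451/5]
after L4 α=0: [74, 97/5, 451/5]
after L5 α=1/3: [95, 589/15, 1232/15]
after L6 α=3/4: [653/4, 2209/60, 11717/60]
= [163, 37, 195]

query (0,0) [L1,L2,L4,L5,L6,L7] — begin 0,0,0
+L1 (α=1/2) → [151/2, 3, 185/2]
+L2 (α=1/5) → [74, 97/5, 451/5]
+L4 (α=0) → [74, 97/5, 451/5]
+L5 (α=1/3) → [95, 589/15, 1232/15]
+L6 (α=3/4) → [653/4, 2209/60, 11717/60]
+L7 (α=1/7) → [2025/14, 3659/70, 1811/10]
rounded: [145, 52, 181]

(0,1) stack=L1,L2,L4,L5,L6,L7; from [0,0,0]:
L1 α=1/8: [185/8, 103/4, 9/8]
L2 α=3/4: [449/32, 2431/16, 3945/32]
L4 α=1/2: [7553/64, 5471/32, 8841/64]
L5 α=6/7: [98561/448, 24671/224, 101769/448]
L6 α=1: [38, 122, 217]
L7 α=3/7: [41, 128, 883/7]
→ [41, 128, 126]
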